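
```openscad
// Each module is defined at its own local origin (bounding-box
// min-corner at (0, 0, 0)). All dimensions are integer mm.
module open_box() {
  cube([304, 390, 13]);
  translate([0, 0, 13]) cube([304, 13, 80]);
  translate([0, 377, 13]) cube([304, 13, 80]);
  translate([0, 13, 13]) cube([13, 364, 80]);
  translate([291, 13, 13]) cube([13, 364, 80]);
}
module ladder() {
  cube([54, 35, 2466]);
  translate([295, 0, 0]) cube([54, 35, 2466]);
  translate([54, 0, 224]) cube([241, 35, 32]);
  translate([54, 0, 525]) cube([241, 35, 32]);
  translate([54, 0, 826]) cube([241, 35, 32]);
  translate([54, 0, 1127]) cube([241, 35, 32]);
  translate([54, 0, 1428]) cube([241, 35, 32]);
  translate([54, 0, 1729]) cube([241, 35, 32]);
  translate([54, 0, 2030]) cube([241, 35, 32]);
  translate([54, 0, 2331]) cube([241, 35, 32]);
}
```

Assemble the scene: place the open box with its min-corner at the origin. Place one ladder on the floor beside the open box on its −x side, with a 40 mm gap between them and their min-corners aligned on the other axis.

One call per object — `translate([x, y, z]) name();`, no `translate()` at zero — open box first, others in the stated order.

open_box();
translate([-389, 0, 0]) ladder();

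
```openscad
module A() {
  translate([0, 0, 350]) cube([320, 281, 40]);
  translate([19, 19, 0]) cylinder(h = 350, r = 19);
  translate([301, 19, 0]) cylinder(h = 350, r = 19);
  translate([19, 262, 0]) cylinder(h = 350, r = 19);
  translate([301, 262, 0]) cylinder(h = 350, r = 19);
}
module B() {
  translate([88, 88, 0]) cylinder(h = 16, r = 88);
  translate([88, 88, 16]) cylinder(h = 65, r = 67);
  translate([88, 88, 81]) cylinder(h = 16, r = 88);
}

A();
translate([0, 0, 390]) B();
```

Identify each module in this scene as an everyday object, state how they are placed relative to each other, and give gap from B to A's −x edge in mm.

The spool's min-x is at 0; the stool's min-x is 0; gap = 0 mm.

A is a stool. B is a spool. The spool is on top of the stool. The gap from the spool to the stool's −x edge is 0 mm.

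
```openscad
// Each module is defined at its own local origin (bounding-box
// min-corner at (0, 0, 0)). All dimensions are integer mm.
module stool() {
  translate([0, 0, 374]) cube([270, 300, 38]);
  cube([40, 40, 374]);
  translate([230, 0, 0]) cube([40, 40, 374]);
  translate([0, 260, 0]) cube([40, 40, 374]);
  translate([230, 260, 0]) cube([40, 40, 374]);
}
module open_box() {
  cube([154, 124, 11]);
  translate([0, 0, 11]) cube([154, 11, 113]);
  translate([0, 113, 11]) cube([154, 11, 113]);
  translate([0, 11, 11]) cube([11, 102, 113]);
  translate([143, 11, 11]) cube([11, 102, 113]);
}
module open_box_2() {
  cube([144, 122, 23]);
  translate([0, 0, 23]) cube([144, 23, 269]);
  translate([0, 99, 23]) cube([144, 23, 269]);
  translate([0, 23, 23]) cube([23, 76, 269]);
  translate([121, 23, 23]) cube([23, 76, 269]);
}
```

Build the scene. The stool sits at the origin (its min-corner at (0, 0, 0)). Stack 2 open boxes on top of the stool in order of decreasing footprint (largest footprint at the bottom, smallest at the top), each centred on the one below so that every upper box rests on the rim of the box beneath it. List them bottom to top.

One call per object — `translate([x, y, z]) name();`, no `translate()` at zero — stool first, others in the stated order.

stool();
translate([58, 88, 412]) open_box();
translate([63, 89, 536]) open_box_2();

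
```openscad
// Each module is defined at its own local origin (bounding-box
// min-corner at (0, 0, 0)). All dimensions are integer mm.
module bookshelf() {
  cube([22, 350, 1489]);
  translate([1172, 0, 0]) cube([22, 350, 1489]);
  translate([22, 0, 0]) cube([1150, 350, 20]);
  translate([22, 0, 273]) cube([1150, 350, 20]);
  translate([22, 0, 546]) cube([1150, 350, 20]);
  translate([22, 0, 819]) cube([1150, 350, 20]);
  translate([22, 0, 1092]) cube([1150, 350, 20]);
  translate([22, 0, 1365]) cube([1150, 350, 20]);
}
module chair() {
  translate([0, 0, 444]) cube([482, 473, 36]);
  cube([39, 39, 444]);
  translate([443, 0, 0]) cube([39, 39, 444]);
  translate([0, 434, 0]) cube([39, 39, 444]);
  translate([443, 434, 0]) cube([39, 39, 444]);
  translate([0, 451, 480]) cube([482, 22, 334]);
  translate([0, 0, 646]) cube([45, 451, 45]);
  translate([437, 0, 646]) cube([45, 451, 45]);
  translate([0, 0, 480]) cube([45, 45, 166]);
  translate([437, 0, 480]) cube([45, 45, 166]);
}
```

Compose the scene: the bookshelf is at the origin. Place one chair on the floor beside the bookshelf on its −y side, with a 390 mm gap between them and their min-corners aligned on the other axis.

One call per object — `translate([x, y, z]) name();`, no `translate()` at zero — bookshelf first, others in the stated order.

bookshelf();
translate([0, -863, 0]) chair();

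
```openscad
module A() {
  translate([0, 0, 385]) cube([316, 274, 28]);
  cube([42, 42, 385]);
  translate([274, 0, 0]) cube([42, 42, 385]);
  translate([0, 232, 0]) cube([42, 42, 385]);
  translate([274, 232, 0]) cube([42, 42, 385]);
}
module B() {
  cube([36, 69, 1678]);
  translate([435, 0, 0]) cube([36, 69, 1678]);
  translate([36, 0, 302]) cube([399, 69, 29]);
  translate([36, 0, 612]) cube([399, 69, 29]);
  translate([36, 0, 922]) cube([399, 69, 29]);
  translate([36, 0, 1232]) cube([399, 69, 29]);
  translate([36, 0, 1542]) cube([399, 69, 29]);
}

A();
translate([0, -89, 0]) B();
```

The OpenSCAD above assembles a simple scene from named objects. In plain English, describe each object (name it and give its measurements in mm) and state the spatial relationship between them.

A is a four-legged stool. The seat is 316×274 mm, 28 mm thick, top at z = 413 mm. It stands on four square legs, each 42×42 mm in cross-section, from z = 0 to the seat underside, each flush with a corner of the seat.

B is a wooden ladder with two side rails of 36×69 mm section and 1678 mm height, set 471 mm apart overall. Between them run 5 rectangular rungs (69 mm deep, 29 mm thick), front faces flush with the rails' −y face. The bottom of the first rung is 302 mm above the floor and each subsequent rung is 310 mm higher than the one below.

The ladder is on the floor beside the stool on its −y side.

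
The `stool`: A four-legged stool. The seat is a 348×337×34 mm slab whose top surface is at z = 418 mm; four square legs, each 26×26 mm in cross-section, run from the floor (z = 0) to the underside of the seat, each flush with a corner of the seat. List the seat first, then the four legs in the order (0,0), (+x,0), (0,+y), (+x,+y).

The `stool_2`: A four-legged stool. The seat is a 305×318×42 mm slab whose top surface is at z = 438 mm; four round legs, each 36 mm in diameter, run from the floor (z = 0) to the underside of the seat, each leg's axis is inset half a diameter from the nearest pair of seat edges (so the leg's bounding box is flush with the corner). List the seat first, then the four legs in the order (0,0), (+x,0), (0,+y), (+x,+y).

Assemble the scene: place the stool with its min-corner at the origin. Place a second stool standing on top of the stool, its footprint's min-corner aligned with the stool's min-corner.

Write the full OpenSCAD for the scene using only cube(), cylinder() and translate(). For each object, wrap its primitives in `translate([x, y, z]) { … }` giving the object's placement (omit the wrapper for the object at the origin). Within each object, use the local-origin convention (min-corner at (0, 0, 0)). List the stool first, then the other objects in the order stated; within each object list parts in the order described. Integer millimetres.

translate([0, 0, 384]) cube([348, 337, 34]);
cube([26, 26, 384]);
translate([322, 0, 0]) cube([26, 26, 384]);
translate([0, 311, 0]) cube([26, 26, 384]);
translate([322, 311, 0]) cube([26, 26, 384]);
translate([0, 0, 418]) {
  translate([0, 0, 396]) cube([305, 318, 42]);
  translate([18, 18, 0]) cylinder(h = 396, r = 18);
  translate([287, 18, 0]) cylinder(h = 396, r = 18);
  translate([18, 300, 0]) cylinder(h = 396, r = 18);
  translate([287, 300, 0]) cylinder(h = 396, r = 18);
}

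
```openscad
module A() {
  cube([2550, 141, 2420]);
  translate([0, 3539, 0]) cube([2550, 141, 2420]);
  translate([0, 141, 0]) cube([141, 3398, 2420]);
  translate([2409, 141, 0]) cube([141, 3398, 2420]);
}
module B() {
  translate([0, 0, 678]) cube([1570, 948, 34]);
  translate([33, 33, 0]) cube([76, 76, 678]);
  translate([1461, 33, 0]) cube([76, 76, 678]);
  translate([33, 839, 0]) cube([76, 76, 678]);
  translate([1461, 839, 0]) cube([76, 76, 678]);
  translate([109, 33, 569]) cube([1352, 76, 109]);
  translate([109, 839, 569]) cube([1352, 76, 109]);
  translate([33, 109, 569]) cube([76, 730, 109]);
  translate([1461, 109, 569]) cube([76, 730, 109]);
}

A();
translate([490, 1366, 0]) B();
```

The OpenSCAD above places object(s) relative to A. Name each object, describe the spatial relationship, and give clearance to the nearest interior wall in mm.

A is a house frame. B is a table. The table sits inside the house frame, centred. The clearance to the nearest interior wall is 349 mm.

Clearances: x = 349, y = 1225; minimum 349 mm.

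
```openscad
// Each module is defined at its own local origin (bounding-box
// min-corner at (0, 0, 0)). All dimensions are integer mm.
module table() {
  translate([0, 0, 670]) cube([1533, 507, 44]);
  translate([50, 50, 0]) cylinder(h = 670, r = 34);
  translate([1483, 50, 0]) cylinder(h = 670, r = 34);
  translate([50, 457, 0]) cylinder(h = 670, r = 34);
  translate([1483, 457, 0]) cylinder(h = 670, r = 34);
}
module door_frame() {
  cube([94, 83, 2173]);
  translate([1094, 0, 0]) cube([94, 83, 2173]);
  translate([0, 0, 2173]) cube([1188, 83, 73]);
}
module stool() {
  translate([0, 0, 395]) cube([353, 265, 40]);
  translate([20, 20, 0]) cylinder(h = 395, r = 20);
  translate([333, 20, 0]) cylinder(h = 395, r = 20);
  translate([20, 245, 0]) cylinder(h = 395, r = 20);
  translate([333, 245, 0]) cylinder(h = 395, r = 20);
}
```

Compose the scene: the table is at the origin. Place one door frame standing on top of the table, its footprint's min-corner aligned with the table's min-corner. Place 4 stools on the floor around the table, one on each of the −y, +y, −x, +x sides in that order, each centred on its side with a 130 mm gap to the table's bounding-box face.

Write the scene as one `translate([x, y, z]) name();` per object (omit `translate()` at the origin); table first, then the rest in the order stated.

table();
translate([0, 0, 714]) door_frame();
translate([590, -395, 0]) stool();
translate([590, 637, 0]) stool();
translate([-483, 121, 0]) stool();
translate([1663, 121, 0]) stool();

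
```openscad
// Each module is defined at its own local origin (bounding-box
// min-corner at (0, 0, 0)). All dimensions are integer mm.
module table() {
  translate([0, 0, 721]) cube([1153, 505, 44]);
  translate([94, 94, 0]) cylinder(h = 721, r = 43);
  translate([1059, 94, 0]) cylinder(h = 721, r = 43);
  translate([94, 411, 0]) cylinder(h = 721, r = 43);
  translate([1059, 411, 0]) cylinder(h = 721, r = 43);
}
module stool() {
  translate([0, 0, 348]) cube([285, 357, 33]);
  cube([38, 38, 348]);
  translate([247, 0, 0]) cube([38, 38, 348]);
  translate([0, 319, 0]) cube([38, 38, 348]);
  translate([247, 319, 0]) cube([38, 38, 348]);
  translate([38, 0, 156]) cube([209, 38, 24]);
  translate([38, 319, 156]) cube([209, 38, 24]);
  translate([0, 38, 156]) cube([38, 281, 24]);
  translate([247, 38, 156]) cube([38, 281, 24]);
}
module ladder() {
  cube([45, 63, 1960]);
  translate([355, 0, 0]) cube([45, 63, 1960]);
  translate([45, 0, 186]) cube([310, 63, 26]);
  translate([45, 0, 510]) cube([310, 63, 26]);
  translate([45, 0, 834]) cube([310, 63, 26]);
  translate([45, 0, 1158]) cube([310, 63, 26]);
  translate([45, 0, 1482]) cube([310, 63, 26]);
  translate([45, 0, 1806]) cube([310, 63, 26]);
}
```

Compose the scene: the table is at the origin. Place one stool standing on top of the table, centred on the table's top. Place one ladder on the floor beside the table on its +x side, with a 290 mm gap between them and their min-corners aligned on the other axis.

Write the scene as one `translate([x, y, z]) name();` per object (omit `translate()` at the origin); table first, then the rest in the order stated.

table();
translate([434, 74, 765]) stool();
translate([1443, 0, 0]) ladder();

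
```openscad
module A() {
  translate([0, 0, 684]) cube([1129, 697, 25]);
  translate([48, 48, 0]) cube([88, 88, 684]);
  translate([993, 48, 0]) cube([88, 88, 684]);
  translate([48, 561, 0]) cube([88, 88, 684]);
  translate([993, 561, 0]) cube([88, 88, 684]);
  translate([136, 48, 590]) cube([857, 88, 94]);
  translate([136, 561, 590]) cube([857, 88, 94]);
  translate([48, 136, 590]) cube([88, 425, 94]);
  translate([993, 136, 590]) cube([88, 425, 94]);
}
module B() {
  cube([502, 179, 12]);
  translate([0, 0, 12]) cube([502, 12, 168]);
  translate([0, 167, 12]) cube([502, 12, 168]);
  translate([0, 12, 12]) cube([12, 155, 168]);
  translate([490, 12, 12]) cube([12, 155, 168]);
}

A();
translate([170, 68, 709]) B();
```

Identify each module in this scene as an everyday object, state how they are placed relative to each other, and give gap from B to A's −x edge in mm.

A is a table. B is an open box. The open box is on top of the table. The gap from the open box to the table's −x edge is 170 mm.

The open box's min-x is at 170; the table's min-x is 0; gap = 170 mm.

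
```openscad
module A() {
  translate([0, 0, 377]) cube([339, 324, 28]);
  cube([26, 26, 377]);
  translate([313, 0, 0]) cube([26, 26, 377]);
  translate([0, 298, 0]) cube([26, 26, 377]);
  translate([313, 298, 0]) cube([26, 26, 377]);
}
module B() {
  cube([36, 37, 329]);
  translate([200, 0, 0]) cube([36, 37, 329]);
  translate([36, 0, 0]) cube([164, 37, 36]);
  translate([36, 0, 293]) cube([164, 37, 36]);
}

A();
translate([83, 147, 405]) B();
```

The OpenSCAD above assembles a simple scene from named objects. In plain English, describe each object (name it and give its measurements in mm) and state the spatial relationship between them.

A is a four-legged stool. The seat is a 339×324×28 mm slab whose top surface is at z = 405 mm; four square legs, each 26×26 mm in cross-section, run from the floor (z = 0) to the underside of the seat, each flush with a corner of the seat.

B is a rectangular picture frame lying in the x–z plane (depth along y). The opening is 164 mm wide (x) by 257 mm tall (z), surrounded by a border 36 mm wide on all four sides. The frame is 37 mm deep and is made of two full-height vertical stiles with two horizontal rails fitted between them.

The picture frame is on top of the stool.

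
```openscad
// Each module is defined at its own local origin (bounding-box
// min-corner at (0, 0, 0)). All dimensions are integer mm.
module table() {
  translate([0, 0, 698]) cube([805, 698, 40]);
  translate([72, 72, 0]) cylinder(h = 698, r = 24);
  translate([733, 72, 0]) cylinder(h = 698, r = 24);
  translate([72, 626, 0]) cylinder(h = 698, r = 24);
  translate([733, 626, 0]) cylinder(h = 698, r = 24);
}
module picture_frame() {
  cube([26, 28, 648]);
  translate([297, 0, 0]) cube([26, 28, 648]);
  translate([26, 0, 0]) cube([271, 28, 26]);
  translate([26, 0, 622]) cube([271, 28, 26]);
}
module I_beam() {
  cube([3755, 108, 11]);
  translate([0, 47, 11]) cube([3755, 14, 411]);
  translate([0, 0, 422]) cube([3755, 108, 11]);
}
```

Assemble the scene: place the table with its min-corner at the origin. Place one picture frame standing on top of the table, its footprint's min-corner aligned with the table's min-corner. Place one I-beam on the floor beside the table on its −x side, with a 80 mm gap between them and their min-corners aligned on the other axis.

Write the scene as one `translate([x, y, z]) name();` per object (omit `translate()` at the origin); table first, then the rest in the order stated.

table();
translate([0, 0, 738]) picture_frame();
translate([-3835, 0, 0]) I_beam();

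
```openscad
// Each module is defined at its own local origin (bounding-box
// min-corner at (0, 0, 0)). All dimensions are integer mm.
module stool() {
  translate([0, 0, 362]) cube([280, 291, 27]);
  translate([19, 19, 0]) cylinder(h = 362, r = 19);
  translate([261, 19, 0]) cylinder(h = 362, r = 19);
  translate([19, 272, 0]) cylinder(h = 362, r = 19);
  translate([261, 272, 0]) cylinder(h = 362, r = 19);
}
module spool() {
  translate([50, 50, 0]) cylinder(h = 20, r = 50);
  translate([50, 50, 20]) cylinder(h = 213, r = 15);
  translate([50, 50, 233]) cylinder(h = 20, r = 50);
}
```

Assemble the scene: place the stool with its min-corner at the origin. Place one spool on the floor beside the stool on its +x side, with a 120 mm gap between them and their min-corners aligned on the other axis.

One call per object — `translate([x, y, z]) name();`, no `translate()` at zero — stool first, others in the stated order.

stool();
translate([400, 0, 0]) spool();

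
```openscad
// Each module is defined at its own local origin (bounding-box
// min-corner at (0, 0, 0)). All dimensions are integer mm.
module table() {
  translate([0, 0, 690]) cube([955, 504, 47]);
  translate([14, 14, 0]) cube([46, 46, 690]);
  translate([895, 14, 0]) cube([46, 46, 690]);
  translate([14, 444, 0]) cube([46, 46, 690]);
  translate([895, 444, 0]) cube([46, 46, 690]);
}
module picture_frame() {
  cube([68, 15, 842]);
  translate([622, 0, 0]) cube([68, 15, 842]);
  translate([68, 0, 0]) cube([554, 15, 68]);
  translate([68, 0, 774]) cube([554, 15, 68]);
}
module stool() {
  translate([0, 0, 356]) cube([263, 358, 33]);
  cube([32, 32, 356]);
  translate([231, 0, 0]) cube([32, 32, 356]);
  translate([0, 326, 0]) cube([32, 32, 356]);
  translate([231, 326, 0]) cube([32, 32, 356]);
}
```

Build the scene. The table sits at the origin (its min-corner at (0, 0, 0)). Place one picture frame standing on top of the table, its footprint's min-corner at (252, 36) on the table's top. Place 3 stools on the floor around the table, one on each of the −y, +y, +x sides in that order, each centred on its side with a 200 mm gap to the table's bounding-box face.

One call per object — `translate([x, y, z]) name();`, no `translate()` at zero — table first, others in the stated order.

table();
translate([252, 36, 737]) picture_frame();
translate([346, -558, 0]) stool();
translate([346, 704, 0]) stool();
translate([1155, 73, 0]) stool();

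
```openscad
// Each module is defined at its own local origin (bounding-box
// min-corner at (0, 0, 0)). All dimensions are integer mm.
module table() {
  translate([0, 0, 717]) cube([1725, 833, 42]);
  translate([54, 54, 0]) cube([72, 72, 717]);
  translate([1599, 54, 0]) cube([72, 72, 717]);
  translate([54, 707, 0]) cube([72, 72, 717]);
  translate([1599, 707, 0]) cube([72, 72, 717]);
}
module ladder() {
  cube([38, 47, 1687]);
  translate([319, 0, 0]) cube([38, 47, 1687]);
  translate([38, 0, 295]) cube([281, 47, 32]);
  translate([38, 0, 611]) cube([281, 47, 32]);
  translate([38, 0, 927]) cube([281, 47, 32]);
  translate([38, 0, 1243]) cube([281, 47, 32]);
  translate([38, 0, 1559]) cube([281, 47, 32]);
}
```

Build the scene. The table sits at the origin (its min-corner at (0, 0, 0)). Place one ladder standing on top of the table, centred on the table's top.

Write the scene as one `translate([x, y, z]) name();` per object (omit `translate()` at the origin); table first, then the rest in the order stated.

table();
translate([684, 393, 759]) ladder();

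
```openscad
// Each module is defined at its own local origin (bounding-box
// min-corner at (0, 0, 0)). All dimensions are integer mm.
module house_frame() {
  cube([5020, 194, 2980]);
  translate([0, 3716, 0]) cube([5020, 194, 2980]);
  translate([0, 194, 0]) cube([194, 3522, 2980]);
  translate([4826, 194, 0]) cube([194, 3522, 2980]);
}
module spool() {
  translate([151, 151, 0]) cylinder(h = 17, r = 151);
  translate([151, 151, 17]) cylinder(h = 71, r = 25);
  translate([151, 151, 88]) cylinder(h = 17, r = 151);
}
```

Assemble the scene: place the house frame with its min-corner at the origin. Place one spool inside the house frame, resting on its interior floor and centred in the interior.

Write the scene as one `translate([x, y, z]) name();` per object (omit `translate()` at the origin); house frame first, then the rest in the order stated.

house_frame();
translate([2359, 1804, 0]) spool();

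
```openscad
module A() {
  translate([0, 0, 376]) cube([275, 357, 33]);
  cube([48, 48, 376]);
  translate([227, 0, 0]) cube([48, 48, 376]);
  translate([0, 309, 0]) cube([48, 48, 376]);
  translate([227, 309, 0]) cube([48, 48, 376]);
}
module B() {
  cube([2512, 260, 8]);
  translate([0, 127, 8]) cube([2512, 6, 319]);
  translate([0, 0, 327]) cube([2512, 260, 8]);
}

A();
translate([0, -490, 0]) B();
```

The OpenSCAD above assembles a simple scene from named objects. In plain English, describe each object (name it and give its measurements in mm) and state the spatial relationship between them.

A is a four-legged stool. The seat is a 275×357×33 mm slab whose top surface is at z = 409 mm; four square legs, each 48×48 mm in cross-section, run from the floor (z = 0) to the underside of the seat, each flush with a corner of the seat.

B is an I-beam lying along x, 2512 mm long. Overall section height 335 mm. Two flanges 260 mm wide (y) and 8 mm thick, one on the floor and one at the top; a web 6 mm thick runs between them, centred on the flange width.

The I-beam is on the floor beside the stool on its −y side.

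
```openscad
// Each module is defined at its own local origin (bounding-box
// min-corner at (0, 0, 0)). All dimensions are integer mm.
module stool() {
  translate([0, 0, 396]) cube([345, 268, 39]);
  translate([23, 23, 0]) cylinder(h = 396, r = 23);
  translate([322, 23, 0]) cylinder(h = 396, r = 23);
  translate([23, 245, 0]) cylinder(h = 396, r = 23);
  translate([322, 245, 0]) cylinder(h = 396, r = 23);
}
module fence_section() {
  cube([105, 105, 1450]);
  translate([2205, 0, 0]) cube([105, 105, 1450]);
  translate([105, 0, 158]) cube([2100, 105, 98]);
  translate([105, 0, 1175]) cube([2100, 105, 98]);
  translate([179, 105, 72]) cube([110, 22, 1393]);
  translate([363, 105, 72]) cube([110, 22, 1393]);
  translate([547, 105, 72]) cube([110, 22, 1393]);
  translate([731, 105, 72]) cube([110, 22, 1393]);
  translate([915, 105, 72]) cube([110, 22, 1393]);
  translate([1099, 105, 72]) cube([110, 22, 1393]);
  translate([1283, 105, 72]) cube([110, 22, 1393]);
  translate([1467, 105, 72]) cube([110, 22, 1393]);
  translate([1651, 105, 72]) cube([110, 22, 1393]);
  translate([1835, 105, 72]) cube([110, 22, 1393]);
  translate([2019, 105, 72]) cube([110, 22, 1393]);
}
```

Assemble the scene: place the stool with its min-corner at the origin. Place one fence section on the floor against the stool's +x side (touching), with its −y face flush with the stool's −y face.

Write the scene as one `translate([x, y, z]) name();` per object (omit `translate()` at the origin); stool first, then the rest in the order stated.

stool();
translate([345, 0, 0]) fence_section();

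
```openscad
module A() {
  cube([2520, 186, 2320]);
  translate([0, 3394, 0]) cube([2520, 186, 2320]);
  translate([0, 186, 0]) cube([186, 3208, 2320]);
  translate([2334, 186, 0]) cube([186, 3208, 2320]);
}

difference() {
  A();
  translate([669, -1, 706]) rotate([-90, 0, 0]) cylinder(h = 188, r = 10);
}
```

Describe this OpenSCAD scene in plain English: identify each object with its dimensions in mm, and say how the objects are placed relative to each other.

A is a box-shaped house frame (walls only): outside footprint 2520×3580 mm, wall height 2320 mm, wall thickness 186 mm. The two y-facing walls run the full x-width; the two x-facing walls fit between the inner faces of the y-facing walls.

The house frame has a circular hole of radius 10 mm through its front wall, centred at (x = 669, z = 706).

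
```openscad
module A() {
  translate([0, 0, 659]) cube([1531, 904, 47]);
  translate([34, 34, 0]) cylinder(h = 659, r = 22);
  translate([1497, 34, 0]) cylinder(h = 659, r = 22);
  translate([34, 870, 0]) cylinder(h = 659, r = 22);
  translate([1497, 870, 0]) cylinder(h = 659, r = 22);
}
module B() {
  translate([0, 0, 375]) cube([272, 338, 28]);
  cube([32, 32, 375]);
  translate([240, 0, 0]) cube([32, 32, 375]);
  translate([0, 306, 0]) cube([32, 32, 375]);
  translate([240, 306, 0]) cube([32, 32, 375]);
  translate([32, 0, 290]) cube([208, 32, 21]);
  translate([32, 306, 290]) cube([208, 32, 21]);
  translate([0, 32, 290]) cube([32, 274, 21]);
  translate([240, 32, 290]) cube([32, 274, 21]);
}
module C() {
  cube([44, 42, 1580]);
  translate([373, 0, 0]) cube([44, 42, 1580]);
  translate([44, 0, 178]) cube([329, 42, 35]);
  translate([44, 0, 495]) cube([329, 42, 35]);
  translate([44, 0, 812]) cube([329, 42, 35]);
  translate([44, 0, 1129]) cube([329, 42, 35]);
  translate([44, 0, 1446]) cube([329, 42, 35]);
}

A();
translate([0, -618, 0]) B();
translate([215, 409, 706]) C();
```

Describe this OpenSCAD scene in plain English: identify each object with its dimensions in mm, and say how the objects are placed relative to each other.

A is a table: top 1531 mm (x) × 904 mm (y), 47 mm thick, upper face at z = 706 mm, on four round legs of 44 mm diameter, each leg's bounding box inset 12 mm from the nearest pair of top edges, running from z = 0 to the bottom of the top.

B is a four-legged stool. The seat is 272×338 mm, 28 mm thick, top at z = 403 mm. It stands on four square legs, each 32×32 mm in cross-section, from z = 0 to the seat underside, each flush with a corner of the seat. Four stretchers, 32 mm wide and 21 mm tall, connect adjacent legs with their undersides at z = 290 mm, each running between the inner faces of the legs it joins and aligned with the legs' outer faces on the other axis.

C is a straight ladder. Two 44×42 mm vertical rails, 1580 mm tall, stand 417 mm apart (outside-to-outside) with their front faces coplanar on the −y side. 5 rungs, each 42 mm deep and 35 mm tall, span between the inner faces of the rails, front faces flush with the rails. The lowest rung's underside is at z = 178 mm and rungs are spaced 317 mm apart (underside to underside).

The stool is on the floor beside the table on its −y side. The ladder is on top of the table.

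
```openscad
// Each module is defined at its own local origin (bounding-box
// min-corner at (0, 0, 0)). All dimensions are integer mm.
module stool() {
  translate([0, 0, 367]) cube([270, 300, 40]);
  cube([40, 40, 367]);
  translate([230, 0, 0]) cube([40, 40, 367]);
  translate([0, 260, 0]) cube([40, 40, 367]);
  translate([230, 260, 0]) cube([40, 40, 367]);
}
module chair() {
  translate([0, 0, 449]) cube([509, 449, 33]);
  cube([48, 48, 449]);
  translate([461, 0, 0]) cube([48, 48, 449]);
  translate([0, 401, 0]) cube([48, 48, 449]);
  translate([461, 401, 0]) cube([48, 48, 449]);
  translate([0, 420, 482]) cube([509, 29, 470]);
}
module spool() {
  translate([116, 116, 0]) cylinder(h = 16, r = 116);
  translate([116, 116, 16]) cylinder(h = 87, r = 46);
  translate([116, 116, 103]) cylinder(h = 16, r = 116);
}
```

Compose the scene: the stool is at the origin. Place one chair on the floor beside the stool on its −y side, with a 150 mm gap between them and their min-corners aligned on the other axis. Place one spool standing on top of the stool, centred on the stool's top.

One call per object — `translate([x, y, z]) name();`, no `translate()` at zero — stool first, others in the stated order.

stool();
translate([0, -599, 0]) chair();
translate([19, 34, 407]) spool();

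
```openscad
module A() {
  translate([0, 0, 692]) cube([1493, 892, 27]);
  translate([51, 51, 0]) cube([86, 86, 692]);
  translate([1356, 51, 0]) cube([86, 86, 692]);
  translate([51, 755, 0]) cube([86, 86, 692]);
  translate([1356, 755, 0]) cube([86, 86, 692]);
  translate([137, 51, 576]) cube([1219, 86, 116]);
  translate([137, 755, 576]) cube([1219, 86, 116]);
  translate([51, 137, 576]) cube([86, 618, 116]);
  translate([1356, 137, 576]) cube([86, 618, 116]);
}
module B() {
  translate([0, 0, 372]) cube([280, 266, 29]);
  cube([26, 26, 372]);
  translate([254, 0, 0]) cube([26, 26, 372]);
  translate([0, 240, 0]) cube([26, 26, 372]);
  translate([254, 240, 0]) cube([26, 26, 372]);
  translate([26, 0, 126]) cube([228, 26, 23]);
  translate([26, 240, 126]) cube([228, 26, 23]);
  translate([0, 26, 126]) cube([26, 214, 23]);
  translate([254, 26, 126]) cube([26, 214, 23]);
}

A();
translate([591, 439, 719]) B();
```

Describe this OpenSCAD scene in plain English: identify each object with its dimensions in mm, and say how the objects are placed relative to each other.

A is a table: top 1493 mm (x) × 892 mm (y), 27 mm thick, upper face at z = 719 mm, on four 86×86 mm square legs, each inset 51 mm from the nearest pair of top edges, running from z = 0 to the bottom of the top. Four apron rails, 86 mm thick and 116 mm tall, run between adjacent legs with their top edges flush with the underside of the top and their outer faces flush with the legs' outer faces.

B is a four-legged stool. The seat is 280×266 mm, 29 mm thick, top at z = 401 mm. It stands on four square legs, each 26×26 mm in cross-section, from z = 0 to the seat underside, each flush with a corner of the seat. Four stretchers, 26 mm wide and 23 mm tall, connect adjacent legs with their undersides at z = 126 mm, each running between the inner faces of the legs it joins and aligned with the legs' outer faces on the other axis.

The stool is on top of the table.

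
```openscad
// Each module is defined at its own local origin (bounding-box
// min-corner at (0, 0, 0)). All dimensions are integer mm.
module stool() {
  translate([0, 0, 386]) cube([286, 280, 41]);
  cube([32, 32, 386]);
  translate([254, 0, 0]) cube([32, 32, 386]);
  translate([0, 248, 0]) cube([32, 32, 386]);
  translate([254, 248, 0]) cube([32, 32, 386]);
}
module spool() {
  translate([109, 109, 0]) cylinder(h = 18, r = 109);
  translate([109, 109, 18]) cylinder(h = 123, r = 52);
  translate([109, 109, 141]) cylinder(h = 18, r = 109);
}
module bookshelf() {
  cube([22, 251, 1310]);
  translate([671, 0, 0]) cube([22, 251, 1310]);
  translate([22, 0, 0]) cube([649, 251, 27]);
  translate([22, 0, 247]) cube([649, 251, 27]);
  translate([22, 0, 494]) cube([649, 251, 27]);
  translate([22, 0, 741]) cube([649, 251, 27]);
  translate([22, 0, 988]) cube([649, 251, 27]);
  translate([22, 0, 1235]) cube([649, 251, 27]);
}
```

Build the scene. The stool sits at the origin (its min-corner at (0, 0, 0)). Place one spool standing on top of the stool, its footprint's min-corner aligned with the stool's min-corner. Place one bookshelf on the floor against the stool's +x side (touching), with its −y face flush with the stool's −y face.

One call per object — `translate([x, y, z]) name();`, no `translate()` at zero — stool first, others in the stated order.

stool();
translate([0, 0, 427]) spool();
translate([286, 0, 0]) bookshelf();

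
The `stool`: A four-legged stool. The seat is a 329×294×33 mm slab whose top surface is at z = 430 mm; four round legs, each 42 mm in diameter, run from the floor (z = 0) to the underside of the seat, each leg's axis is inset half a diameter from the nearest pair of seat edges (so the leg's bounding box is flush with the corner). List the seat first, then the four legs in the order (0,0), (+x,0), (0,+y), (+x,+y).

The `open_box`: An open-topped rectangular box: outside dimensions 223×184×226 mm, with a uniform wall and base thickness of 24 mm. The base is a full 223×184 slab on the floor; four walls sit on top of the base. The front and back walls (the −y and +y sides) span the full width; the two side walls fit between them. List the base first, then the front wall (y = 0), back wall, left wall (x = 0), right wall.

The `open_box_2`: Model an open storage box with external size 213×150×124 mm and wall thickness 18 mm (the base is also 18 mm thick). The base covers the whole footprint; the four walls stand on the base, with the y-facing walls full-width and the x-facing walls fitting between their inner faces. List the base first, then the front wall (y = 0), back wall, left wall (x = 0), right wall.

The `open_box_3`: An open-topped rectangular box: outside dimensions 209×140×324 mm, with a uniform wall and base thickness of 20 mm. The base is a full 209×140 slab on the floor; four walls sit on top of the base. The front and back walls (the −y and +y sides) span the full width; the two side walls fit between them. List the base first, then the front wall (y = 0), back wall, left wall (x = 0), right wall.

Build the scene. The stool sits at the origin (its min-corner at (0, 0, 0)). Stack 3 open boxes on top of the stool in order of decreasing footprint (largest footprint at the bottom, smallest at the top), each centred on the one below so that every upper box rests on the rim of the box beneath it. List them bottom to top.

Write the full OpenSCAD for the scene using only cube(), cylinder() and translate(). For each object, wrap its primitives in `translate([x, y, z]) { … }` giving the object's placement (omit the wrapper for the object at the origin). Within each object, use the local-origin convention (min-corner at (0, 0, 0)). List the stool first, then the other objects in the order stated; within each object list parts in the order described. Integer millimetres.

translate([0, 0, 397]) cube([329, 294, 33]);
translate([21, 21, 0]) cylinder(h = 397, r = 21);
translate([308, 21, 0]) cylinder(h = 397, r = 21);
translate([21, 273, 0]) cylinder(h = 397, r = 21);
translate([308, 273, 0]) cylinder(h = 397, r = 21);
translate([53, 55, 430]) {
  cube([223, 184, 24]);
  translate([0, 0, 24]) cube([223, 24, 202]);
  translate([0, 160, 24]) cube([223, 24, 202]);
  translate([0, 24, 24]) cube([24, 136, 202]);
  translate([199, 24, 24]) cube([24, 136, 202]);
}
translate([58, 72, 656]) {
  cube([213, 150, 18]);
  translate([0, 0, 18]) cube([213, 18, 106]);
  translate([0, 132, 18]) cube([213, 18, 106]);
  translate([0, 18, 18]) cube([18, 114, 106]);
  translate([195, 18, 18]) cube([18, 114, 106]);
}
translate([60, 77, 780]) {
  cube([209, 140, 20]);
  translate([0, 0, 20]) cube([209, 20, 304]);
  translate([0, 120, 20]) cube([209, 20, 304]);
  translate([0, 20, 20]) cube([20, 100, 304]);
  translate([189, 20, 20]) cube([20, 100, 304]);
}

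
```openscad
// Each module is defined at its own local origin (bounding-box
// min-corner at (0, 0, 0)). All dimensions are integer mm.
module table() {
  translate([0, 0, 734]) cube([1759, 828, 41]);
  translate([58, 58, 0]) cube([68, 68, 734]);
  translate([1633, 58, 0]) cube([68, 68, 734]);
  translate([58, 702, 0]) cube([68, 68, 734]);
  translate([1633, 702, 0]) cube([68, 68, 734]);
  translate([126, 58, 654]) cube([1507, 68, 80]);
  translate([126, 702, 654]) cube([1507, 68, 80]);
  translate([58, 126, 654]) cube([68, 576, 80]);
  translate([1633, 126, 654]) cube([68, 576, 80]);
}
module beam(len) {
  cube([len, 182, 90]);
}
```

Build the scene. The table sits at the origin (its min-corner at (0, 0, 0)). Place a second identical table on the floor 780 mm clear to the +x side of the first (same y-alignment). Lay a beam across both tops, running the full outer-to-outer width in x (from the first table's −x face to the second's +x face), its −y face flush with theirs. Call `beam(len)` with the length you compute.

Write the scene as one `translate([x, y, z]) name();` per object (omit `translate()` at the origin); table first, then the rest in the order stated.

table();
translate([2539, 0, 0]) table();
translate([0, 0, 775]) beam(4298);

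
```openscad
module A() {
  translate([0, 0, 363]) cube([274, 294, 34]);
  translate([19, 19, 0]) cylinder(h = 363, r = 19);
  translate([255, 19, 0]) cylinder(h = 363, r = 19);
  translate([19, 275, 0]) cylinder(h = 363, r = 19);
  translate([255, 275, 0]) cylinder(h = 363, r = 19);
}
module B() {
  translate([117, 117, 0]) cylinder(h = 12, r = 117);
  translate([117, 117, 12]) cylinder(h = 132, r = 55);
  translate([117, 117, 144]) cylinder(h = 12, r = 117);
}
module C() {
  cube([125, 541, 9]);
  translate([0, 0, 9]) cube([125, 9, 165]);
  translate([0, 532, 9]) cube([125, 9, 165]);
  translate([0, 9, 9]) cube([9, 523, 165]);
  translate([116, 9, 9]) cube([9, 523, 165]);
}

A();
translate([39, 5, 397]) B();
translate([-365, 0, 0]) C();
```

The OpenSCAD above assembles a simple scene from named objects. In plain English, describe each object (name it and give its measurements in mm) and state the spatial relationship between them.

A is a simple wooden stool: a rectangular seat 274 mm (x) by 294 mm (y), 34 mm thick, top face at z = 397 mm, on four round legs, each 38 mm in diameter. The legs rest on z = 0, each leg's axis is inset half a diameter from the nearest pair of seat edges (so the leg's bounding box is flush with the corner).

B is a spool: two coaxial disc flanges of radius 117 mm and thickness 12 mm, joined by a core cylinder of radius 55 mm and height 132 mm. The lower flange rests on z = 0 and the three cylinders share a vertical axis.

C is an open-topped rectangular box: outside dimensions 125×541×174 mm, with a uniform wall and base thickness of 9 mm. The base is a full 125×541 slab on the floor; four walls sit on top of the base. The front and back walls (the −y and +y sides) span the full width; the two side walls fit between them.

The spool is on top of the stool. The open box is on the floor beside the stool on its −x side.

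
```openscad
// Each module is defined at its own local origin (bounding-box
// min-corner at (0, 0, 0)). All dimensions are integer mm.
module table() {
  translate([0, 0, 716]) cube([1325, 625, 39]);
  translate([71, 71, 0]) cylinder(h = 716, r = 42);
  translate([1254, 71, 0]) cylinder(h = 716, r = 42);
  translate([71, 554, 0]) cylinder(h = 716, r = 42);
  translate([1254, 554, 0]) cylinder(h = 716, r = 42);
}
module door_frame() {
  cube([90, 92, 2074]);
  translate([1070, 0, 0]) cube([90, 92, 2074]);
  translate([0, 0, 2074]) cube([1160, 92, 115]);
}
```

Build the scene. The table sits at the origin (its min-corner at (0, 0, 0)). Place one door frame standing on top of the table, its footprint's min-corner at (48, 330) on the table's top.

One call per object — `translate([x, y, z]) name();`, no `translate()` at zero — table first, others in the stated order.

table();
translate([48, 330, 755]) door_frame();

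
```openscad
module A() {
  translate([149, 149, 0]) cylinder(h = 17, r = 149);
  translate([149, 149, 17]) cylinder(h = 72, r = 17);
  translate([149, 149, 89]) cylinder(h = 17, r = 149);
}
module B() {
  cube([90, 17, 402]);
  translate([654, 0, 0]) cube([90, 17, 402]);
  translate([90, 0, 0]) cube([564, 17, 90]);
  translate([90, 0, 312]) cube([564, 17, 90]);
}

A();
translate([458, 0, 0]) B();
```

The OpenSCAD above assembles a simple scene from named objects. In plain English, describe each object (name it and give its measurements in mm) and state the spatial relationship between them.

A is a spool: two coaxial disc flanges of radius 149 mm and thickness 17 mm, joined by a core cylinder of radius 17 mm and height 72 mm. The lower flange rests on z = 0 and the three cylinders share a vertical axis.

B is a rectangular picture frame lying in the x–z plane (depth along y). The opening is 564 mm wide (x) by 222 mm tall (z), surrounded by a border 90 mm wide on all four sides. The frame is 17 mm deep and is made of two full-height vertical stiles with two horizontal rails fitted between them.

The picture frame is on the floor beside the spool on its +x side.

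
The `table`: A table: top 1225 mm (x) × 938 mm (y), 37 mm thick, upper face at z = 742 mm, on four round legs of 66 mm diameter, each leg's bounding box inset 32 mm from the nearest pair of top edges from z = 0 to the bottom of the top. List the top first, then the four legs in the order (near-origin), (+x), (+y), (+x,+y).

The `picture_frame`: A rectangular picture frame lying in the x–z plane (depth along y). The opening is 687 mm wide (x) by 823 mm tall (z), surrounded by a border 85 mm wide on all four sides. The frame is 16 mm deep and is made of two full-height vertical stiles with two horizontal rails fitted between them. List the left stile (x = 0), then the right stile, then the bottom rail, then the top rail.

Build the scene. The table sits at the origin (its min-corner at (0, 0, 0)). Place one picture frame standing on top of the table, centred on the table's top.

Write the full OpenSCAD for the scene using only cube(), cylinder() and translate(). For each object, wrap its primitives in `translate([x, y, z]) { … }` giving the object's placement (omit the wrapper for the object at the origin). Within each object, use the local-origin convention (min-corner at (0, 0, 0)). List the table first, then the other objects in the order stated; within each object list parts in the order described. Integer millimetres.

translate([0, 0, 705]) cube([1225, 938, 37]);
translate([65, 65, 0]) cylinder(h = 705, r = 33);
translate([1160, 65, 0]) cylinder(h = 705, r = 33);
translate([65, 873, 0]) cylinder(h = 705, r = 33);
translate([1160, 873, 0]) cylinder(h = 705, r = 33);
translate([184, 461, 742]) {
  cube([85, 16, 993]);
  translate([772, 0, 0]) cube([85, 16, 993]);
  translate([85, 0, 0]) cube([687, 16, 85]);
  translate([85, 0, 908]) cube([687, 16, 85]);
}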